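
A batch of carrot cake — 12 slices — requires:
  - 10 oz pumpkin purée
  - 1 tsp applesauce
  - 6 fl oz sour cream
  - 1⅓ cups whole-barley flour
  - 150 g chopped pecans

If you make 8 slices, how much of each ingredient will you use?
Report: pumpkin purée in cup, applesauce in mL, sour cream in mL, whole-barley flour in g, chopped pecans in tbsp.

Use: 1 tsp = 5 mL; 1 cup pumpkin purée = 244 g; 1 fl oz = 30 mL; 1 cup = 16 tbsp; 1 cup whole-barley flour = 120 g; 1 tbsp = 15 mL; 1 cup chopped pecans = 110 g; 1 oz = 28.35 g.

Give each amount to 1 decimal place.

pumpkin purée: 0.8 cup; applesauce: 3.3 mL; sour cream: 120.0 mL; whole-barley flour: 106.7 g; chopped pecans: 14.5 tbsp

Scaling factor: 8/12 = 2/3.
pumpkin purée: 10 oz × 2/3 × 28.35 g/oz ÷ 244 g/cup ≈ 0.8 cup
applesauce: 1 tsp × 2/3 × 5 mL/tsp ≈ 3.3 mL
sour cream: 6 fl oz × 2/3 × 30 mL/fl oz = 120.0 mL
whole-barley flour: 4/3 cup × 2/3 × 120 g/cup ≈ 106.7 g
chopped pecans: 150 g × 2/3 ÷ 110 g/cup × 16 tbsp/cup ≈ 14.5 tbsp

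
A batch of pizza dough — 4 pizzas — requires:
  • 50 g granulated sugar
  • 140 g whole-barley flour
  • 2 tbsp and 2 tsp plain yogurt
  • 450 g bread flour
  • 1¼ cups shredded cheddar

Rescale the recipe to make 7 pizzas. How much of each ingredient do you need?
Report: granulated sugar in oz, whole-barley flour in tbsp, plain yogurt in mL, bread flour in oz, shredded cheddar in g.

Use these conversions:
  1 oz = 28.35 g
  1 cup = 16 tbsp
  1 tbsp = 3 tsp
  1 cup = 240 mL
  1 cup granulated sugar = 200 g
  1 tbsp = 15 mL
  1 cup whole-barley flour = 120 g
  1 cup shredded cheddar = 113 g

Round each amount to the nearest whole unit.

granulated sugar: 3 oz; whole-barley flour: 33 tbsp; plain yogurt: 70 mL; bread flour: 28 oz; shredded cheddar: 247 g

Scaling factor: 7/4 = 1.75.
granulated sugar: 50 g × 7/4 ÷ 28.35 g/oz ≈ 3 oz
whole-barley flour: 140 g × 7/4 ÷ 120 g/cup × 16 tbsp/cup ≈ 33 tbsp
plain yogurt: (2 tbsp + 2 tsp = 8/3 tbsp) × 7/4 × 15 mL/tbsp = 70 mL
bread flour: 450 g × 7/4 ÷ 28.35 g/oz ≈ 28 oz
shredded cheddar: 1.25 cup × 7/4 × 113 g/cup ≈ 247 g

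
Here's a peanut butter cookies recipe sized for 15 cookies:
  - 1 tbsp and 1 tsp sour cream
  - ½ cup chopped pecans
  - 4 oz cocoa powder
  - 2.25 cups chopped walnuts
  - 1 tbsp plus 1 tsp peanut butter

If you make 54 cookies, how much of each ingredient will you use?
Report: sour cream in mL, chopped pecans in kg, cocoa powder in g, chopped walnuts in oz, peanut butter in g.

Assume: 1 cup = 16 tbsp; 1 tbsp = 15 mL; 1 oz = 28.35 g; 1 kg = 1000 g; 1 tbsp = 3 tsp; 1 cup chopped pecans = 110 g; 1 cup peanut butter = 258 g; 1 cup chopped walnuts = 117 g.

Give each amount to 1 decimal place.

Scaling factor: 54/15 = 18/5 = 3.6.
sour cream: (1 tbsp + 1 tsp = 4/3 tbsp) × 18/5 × 15 mL/tbsp = 72.0 mL
chopped pecans: 0.5 cup × 18/5 × 110 g/cup ÷ 1000 g/kg ≈ 0.2 kg
cocoa powder: 4 oz × 18/5 × 28.35 g/oz ≈ 408.2 g
chopped walnuts: 2.25 cup × 18/5 × 117 g/cup ÷ 28.35 g/oz ≈ 33.4 oz
peanut butter: (1 tbsp + 1 tsp = 4/3 tbsp) × 18/5 ÷ 16 tbsp/cup × 258 g/cup = 77.4 g

sour cream: 72.0 mL; chopped pecans: 0.2 kg; cocoa powder: 408.2 g; chopped walnuts: 33.4 oz; peanut butter: 77.4 g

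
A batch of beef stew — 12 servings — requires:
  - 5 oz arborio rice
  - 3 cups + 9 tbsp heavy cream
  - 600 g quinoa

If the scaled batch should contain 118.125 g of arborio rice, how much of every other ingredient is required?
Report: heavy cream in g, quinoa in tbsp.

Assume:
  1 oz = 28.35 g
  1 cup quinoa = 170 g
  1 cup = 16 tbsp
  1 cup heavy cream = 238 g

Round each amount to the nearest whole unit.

The original recipe has 141.75 g of arborio rice, so the scaling factor is 118.125 ÷ 141.75 = 5/6.
heavy cream: (3 cup + 9 tbsp = 3.5625 cup) × 5/6 × 238 g/cup ≈ 707 g
quinoa: 600 g × 5/6 ÷ 170 g/cup × 16 tbsp/cup ≈ 47 tbsp

heavy cream: 707 g; quinoa: 47 tbsp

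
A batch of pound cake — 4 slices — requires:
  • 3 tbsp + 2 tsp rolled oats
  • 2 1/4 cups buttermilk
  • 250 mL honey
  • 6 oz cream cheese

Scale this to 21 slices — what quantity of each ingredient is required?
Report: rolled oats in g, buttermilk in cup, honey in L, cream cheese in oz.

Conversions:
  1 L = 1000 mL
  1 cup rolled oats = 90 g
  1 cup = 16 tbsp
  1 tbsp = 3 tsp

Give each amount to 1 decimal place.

Scaling factor: 21/4 = 5.25.
rolled oats: (3 tbsp + 2 tsp = 11/3 tbsp) × 21/4 ÷ 16 tbsp/cup × 90 g/cup ≈ 108.3 g
buttermilk: 2.25 cup × 21/4 ≈ 11.8 cup
honey: 250 mL × 21/4 ÷ 1000 mL/L ≈ 1.3 L
cream cheese: 6 oz × 21/4 = 31.5 oz

rolled oats: 108.3 g; buttermilk: 11.8 cup; honey: 1.3 L; cream cheese: 31.5 oz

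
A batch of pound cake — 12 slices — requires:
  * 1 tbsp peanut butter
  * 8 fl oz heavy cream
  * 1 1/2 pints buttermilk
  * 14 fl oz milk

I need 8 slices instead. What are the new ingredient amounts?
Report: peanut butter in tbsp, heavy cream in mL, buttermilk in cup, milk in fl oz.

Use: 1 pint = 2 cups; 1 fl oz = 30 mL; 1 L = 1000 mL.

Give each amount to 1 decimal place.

peanut butter: 0.7 tbsp; heavy cream: 160.0 mL; buttermilk: 2.0 cup; milk: 9.3 fl oz

Scaling factor: 8/12 = 2/3.
peanut butter: 1 tbsp × 2/3 ≈ 0.7 tbsp
heavy cream: 8 fl oz × 2/3 × 30 mL/fl oz = 160.0 mL
buttermilk: 1.5 pint × 2/3 × 2 cup/pint = 2.0 cup
milk: 14 fl oz × 2/3 ≈ 9.3 fl oz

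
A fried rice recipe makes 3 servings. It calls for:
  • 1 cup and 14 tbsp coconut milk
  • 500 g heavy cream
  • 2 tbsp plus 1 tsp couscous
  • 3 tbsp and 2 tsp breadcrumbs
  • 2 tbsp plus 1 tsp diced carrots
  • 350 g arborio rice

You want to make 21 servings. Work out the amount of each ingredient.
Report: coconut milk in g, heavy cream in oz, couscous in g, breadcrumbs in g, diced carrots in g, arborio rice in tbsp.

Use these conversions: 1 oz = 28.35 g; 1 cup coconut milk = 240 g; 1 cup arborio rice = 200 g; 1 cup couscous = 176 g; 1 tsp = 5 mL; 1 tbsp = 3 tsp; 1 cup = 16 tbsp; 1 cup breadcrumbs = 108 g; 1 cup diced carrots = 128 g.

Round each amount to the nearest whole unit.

coconut milk: 3150 g; heavy cream: 123 oz; couscous: 180 g; breadcrumbs: 173 g; diced carrots: 131 g; arborio rice: 196 tbsp

Scaling factor: 21/3 = 7.
coconut milk: (1 cup + 14 tbsp = 1.875 cup) × 7 × 240 g/cup = 3150 g
heavy cream: 500 g × 7 ÷ 28.35 g/oz ≈ 123 oz
couscous: (2 tbsp + 1 tsp = 7/3 tbsp) × 7 ÷ 16 tbsp/cup × 176 g/cup ≈ 180 g
breadcrumbs: (3 tbsp + 2 tsp = 11/3 tbsp) × 7 ÷ 16 tbsp/cup × 108 g/cup ≈ 173 g
diced carrots: (2 tbsp + 1 tsp = 7/3 tbsp) × 7 ÷ 16 tbsp/cup × 128 g/cup ≈ 131 g
arborio rice: 350 g × 7 ÷ 200 g/cup × 16 tbsp/cup = 196 tbsp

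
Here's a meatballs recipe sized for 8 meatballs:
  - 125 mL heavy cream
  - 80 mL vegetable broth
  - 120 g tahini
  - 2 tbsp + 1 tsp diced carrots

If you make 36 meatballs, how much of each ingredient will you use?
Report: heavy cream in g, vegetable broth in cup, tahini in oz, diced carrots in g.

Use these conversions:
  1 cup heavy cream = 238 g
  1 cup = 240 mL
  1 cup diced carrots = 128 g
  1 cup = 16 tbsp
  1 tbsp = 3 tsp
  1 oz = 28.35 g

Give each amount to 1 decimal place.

heavy cream: 557.8 g; vegetable broth: 1.5 cup; tahini: 19.0 oz; diced carrots: 84.0 g

Scaling factor: 36/8 = 9/2 = 4.5.
heavy cream: 125 mL × 9/2 ÷ 240 mL/cup × 238 g/cup ≈ 557.8 g
vegetable broth: 80 mL × 9/2 ÷ 240 mL/cup = 1.5 cup
tahini: 120 g × 9/2 ÷ 28.35 g/oz ≈ 19.0 oz
diced carrots: (2 tbsp + 1 tsp = 7/3 tbsp) × 9/2 ÷ 16 tbsp/cup × 128 g/cup = 84.0 g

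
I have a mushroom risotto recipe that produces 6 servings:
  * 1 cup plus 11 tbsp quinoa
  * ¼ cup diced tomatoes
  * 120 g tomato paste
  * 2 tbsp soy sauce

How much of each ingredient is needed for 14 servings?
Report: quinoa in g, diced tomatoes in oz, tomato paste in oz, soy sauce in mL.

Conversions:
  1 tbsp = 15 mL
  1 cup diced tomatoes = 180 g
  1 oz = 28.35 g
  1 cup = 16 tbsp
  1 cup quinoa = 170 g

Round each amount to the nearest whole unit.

quinoa: 669 g; diced tomatoes: 4 oz; tomato paste: 10 oz; soy sauce: 70 mL

Scaling factor: 14/6 = 7/3.
quinoa: (1 cup + 11 tbsp = 1.6875 cup) × 7/3 × 170 g/cup ≈ 669 g
diced tomatoes: 0.25 cup × 7/3 × 180 g/cup ÷ 28.35 g/oz ≈ 4 oz
tomato paste: 120 g × 7/3 ÷ 28.35 g/oz ≈ 10 oz
soy sauce: 2 tbsp × 7/3 × 15 mL/tbsp = 70 mL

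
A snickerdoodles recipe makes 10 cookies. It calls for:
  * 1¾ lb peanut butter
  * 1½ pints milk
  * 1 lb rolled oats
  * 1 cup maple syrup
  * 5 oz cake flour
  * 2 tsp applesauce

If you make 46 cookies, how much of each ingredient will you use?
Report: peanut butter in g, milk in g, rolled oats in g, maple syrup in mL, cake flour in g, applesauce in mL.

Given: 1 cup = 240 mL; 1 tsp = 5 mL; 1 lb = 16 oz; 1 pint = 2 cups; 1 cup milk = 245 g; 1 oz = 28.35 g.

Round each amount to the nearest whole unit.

peanut butter: 3651 g; milk: 3381 g; rolled oats: 2087 g; maple syrup: 1104 mL; cake flour: 652 g; applesauce: 46 mL

Scaling factor: 46/10 = 23/5 = 4.6.
peanut butter: 1.75 lb × 23/5 × 16 oz/lb × 28.35 g/oz ≈ 3651 g
milk: 1.5 pint × 23/5 × 2 cup/pint × 245 g/cup = 3381 g
rolled oats: 1 lb × 23/5 × 16 oz/lb × 28.35 g/oz ≈ 2087 g
maple syrup: 1 cup × 23/5 × 240 mL/cup = 1104 mL
cake flour: 5 oz × 23/5 × 28.35 g/oz ≈ 652 g
applesauce: 2 tsp × 23/5 × 5 mL/tsp = 46 mL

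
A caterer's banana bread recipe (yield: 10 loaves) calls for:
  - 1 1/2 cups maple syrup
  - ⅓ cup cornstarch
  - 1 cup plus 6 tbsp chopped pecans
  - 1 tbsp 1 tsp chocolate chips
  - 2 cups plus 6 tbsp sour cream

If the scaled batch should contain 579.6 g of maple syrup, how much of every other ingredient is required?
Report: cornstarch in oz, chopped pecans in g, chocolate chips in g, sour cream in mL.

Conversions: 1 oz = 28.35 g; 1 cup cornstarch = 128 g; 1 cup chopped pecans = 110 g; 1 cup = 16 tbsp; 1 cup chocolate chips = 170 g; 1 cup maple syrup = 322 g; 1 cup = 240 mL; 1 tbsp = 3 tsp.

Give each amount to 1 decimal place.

The original recipe has 483 g of maple syrup, so the scaling factor is 579.6 ÷ 483 = 6/5 = 1.2.
cornstarch: 1/3 cup × 6/5 × 128 g/cup ÷ 28.35 g/oz ≈ 1.8 oz
chopped pecans: (1 cup + 6 tbsp = 1.375 cup) × 6/5 × 110 g/cup = 181.5 g
chocolate chips: (1 tbsp + 1 tsp = 4/3 tbsp) × 6/5 ÷ 16 tbsp/cup × 170 g/cup = 17.0 g
sour cream: (2 cup + 6 tbsp = 2.375 cup) × 6/5 × 240 mL/cup = 684.0 mL

cornstarch: 1.8 oz; chopped pecans: 181.5 g; chocolate chips: 17.0 g; sour cream: 684.0 mL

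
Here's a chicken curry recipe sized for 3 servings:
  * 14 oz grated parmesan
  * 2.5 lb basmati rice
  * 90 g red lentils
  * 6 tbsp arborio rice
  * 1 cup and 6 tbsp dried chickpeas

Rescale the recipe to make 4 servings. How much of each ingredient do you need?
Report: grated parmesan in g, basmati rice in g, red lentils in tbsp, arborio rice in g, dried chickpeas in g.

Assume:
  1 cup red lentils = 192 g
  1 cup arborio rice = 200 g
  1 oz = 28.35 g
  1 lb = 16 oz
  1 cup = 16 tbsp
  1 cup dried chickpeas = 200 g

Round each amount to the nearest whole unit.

Scaling factor: 4/3.
grated parmesan: 14 oz × 4/3 × 28.35 g/oz ≈ 529 g
basmati rice: 2.5 lb × 4/3 × 16 oz/lb × 28.35 g/oz = 1512 g
red lentils: 90 g × 4/3 ÷ 192 g/cup × 16 tbsp/cup = 10 tbsp
arborio rice: 6 tbsp × 4/3 ÷ 16 tbsp/cup × 200 g/cup = 100 g
dried chickpeas: (1 cup + 6 tbsp = 1.375 cup) × 4/3 × 200 g/cup ≈ 367 g

grated parmesan: 529 g; basmati rice: 1512 g; red lentils: 10 tbsp; arborio rice: 100 g; dried chickpeas: 367 g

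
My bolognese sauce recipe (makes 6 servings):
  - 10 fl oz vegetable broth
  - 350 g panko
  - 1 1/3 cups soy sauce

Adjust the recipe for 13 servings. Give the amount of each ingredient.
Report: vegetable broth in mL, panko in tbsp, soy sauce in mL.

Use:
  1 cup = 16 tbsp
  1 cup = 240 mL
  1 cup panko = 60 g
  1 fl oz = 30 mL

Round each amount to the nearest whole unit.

vegetable broth: 650 mL; panko: 202 tbsp; soy sauce: 693 mL

Scaling factor: 13/6.
vegetable broth: 10 fl oz × 13/6 × 30 mL/fl oz = 650 mL
panko: 350 g × 13/6 ÷ 60 g/cup × 16 tbsp/cup ≈ 202 tbsp
soy sauce: 4/3 cup × 13/6 × 240 mL/cup ≈ 693 mL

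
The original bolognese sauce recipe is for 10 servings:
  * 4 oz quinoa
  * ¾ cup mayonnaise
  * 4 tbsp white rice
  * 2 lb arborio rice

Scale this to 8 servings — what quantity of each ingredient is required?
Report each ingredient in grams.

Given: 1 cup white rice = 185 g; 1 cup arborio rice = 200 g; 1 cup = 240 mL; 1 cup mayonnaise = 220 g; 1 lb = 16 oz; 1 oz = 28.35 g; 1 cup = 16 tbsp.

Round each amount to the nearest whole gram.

Scaling factor: 8/10 = 4/5 = 0.8.
quinoa: 4 oz × 4/5 × 28.35 g/oz ≈ 91 g
mayonnaise: 0.75 cup × 4/5 × 220 g/cup = 132 g
white rice: 4 tbsp × 4/5 ÷ 16 tbsp/cup × 185 g/cup = 37 g
arborio rice: 2 lb × 4/5 × 16 oz/lb × 28.35 g/oz ≈ 726 g

quinoa: 91 g; mayonnaise: 132 g; white rice: 37 g; arborio rice: 726 g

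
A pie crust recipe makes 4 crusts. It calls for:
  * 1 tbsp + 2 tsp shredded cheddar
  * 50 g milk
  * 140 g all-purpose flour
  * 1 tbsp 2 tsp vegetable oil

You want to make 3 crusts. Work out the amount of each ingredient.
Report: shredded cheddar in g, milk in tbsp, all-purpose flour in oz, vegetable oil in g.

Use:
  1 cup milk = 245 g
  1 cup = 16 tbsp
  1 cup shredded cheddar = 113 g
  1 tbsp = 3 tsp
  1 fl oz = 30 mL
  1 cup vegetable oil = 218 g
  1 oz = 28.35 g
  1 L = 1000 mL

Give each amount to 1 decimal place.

shredded cheddar: 8.8 g; milk: 2.4 tbsp; all-purpose flour: 3.7 oz; vegetable oil: 17.0 g

Scaling factor: 3/4 = 0.75.
shredded cheddar: (1 tbsp + 2 tsp = 5/3 tbsp) × 3/4 ÷ 16 tbsp/cup × 113 g/cup ≈ 8.8 g
milk: 50 g × 3/4 ÷ 245 g/cup × 16 tbsp/cup ≈ 2.4 tbsp
all-purpose flour: 140 g × 3/4 ÷ 28.35 g/oz ≈ 3.7 oz
vegetable oil: (1 tbsp + 2 tsp = 5/3 tbsp) × 3/4 ÷ 16 tbsp/cup × 218 g/cup ≈ 17.0 g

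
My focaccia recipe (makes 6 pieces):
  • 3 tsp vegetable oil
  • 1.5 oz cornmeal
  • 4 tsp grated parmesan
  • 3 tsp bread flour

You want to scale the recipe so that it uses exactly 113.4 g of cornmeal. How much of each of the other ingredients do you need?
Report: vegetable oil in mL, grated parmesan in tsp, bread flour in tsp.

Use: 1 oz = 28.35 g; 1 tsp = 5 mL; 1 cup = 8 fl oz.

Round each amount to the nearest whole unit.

vegetable oil: 40 mL; grated parmesan: 11 tsp; bread flour: 8 tsp

The original recipe has 42.525 g of cornmeal, so the scaling factor is 113.4 ÷ 42.525 = 8/3.
vegetable oil: 3 tsp × 8/3 × 5 mL/tsp = 40 mL
grated parmesan: 4 tsp × 8/3 ≈ 11 tsp
bread flour: 3 tsp × 8/3 = 8 tsp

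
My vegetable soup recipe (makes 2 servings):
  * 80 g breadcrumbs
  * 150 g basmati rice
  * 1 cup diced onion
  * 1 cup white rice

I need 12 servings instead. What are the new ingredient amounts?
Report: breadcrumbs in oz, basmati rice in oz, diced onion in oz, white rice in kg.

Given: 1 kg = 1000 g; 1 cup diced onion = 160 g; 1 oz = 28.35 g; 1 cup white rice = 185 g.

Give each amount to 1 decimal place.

Scaling factor: 12/2 = 6.
breadcrumbs: 80 g × 6 ÷ 28.35 g/oz ≈ 16.9 oz
basmati rice: 150 g × 6 ÷ 28.35 g/oz ≈ 31.7 oz
diced onion: 1 cup × 6 × 160 g/cup ÷ 28.35 g/oz ≈ 33.9 oz
white rice: 1 cup × 6 × 185 g/cup ÷ 1000 g/kg ≈ 1.1 kg

breadcrumbs: 16.9 oz; basmati rice: 31.7 oz; diced onion: 33.9 oz; white rice: 1.1 kg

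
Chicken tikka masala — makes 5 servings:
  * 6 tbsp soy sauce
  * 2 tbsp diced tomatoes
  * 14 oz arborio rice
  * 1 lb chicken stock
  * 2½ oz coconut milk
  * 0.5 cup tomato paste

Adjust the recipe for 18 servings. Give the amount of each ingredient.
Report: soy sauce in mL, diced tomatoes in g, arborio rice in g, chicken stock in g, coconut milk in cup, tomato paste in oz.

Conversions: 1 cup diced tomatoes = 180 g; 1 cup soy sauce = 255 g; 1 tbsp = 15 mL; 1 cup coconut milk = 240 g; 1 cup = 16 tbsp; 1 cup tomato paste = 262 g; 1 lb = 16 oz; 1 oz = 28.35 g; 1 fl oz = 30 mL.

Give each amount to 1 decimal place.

soy sauce: 324.0 mL; diced tomatoes: 81.0 g; arborio rice: 1428.8 g; chicken stock: 1633.0 g; coconut milk: 1.1 cup; tomato paste: 16.6 oz

Scaling factor: 18/5 = 3.6.
soy sauce: 6 tbsp × 18/5 × 15 mL/tbsp = 324.0 mL
diced tomatoes: 2 tbsp × 18/5 ÷ 16 tbsp/cup × 180 g/cup = 81.0 g
arborio rice: 14 oz × 18/5 × 28.35 g/oz ≈ 1428.8 g
chicken stock: 1 lb × 18/5 × 16 oz/lb × 28.35 g/oz ≈ 1633.0 g
coconut milk: 2.5 oz × 18/5 × 28.35 g/oz ÷ 240 g/cup ≈ 1.1 cup
tomato paste: 0.5 cup × 18/5 × 262 g/cup ÷ 28.35 g/oz ≈ 16.6 oz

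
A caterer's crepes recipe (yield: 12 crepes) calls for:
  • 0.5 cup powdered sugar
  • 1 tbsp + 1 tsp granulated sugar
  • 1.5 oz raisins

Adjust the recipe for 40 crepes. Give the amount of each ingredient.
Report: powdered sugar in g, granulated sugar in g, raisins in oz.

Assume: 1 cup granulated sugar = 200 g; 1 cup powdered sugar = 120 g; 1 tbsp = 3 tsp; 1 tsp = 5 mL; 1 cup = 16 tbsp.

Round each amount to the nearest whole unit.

powdered sugar: 200 g; granulated sugar: 56 g; raisins: 5 oz

Scaling factor: 40/12 = 10/3.
powdered sugar: 0.5 cup × 10/3 × 120 g/cup = 200 g
granulated sugar: (1 tbsp + 1 tsp = 4/3 tbsp) × 10/3 ÷ 16 tbsp/cup × 200 g/cup ≈ 56 g
raisins: 1.5 oz × 10/3 = 5 oz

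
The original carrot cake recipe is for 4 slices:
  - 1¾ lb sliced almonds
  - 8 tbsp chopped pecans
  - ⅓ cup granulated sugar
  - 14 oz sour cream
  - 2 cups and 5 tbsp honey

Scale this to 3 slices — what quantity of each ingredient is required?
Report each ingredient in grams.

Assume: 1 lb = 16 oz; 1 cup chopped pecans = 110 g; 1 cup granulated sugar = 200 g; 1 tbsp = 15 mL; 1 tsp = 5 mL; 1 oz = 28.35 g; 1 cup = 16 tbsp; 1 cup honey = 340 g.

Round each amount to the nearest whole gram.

sliced almonds: 595 g; chopped pecans: 41 g; granulated sugar: 50 g; sour cream: 298 g; honey: 590 g

Scaling factor: 3/4 = 0.75.
sliced almonds: 1.75 lb × 3/4 × 16 oz/lb × 28.35 g/oz ≈ 595 g
chopped pecans: 8 tbsp × 3/4 ÷ 16 tbsp/cup × 110 g/cup ≈ 41 g
granulated sugar: 1/3 cup × 3/4 × 200 g/cup = 50 g
sour cream: 14 oz × 3/4 × 28.35 g/oz ≈ 298 g
honey: (2 cup + 5 tbsp = 2.3125 cup) × 3/4 × 340 g/cup ≈ 590 g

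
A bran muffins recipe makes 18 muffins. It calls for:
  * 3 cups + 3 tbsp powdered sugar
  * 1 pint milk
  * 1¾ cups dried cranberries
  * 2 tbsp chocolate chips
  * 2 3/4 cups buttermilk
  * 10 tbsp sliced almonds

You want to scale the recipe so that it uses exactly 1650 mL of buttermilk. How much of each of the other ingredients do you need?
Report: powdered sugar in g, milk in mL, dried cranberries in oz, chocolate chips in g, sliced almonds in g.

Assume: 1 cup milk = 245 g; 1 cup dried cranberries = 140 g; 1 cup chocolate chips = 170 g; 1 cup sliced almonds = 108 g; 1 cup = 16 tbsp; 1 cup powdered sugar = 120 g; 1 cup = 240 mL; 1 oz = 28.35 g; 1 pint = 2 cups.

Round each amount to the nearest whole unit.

The original recipe has 660 mL of buttermilk, so the scaling factor is 1650 ÷ 660 = 5/2 = 2.5.
powdered sugar: (3 cup + 3 tbsp = 3.1875 cup) × 5/2 × 120 g/cup ≈ 956 g
milk: 1 pint × 5/2 × 2 cup/pint × 240 mL/cup = 1200 mL
dried cranberries: 1.75 cup × 5/2 × 140 g/cup ÷ 28.35 g/oz ≈ 22 oz
chocolate chips: 2 tbsp × 5/2 ÷ 16 tbsp/cup × 170 g/cup ≈ 53 g
sliced almonds: 10 tbsp × 5/2 ÷ 16 tbsp/cup × 108 g/cup ≈ 169 g

powdered sugar: 956 g; milk: 1200 mL; dried cranberries: 22 oz; chocolate chips: 53 g; sliced almonds: 169 g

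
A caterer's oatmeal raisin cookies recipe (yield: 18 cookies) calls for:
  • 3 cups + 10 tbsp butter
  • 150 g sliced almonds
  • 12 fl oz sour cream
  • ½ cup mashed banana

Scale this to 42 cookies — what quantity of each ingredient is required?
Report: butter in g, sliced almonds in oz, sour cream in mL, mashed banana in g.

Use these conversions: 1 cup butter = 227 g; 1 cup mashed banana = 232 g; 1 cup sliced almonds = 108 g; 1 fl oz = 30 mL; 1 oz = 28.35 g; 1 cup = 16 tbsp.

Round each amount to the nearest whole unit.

butter: 1920 g; sliced almonds: 12 oz; sour cream: 840 mL; mashed banana: 271 g

Scaling factor: 42/18 = 7/3.
butter: (3 cup + 10 tbsp = 3.625 cup) × 7/3 × 227 g/cup ≈ 1920 g
sliced almonds: 150 g × 7/3 ÷ 28.35 g/oz ≈ 12 oz
sour cream: 12 fl oz × 7/3 × 30 mL/fl oz = 840 mL
mashed banana: 0.5 cup × 7/3 × 232 g/cup ≈ 271 g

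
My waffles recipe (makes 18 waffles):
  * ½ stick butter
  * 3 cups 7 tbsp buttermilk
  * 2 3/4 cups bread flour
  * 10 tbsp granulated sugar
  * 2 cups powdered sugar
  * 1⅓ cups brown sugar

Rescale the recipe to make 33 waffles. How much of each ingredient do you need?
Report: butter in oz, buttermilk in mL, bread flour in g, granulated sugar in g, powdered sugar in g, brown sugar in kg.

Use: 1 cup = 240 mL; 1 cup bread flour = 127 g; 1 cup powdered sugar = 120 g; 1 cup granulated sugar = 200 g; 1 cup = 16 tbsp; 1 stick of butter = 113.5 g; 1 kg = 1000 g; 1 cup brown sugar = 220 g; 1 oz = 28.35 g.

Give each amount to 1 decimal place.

butter: 3.7 oz; buttermilk: 1512.5 mL; bread flour: 640.3 g; granulated sugar: 229.2 g; powdered sugar: 440.0 g; brown sugar: 0.5 kg

Scaling factor: 33/18 = 11/6.
butter: 0.5 stick × 11/6 × 113.5 g/stick ÷ 28.35 g/oz ≈ 3.7 oz
buttermilk: (3 cup + 7 tbsp = 3.4375 cup) × 11/6 × 240 mL/cup = 1512.5 mL
bread flour: 2.75 cup × 11/6 × 127 g/cup ≈ 640.3 g
granulated sugar: 10 tbsp × 11/6 ÷ 16 tbsp/cup × 200 g/cup ≈ 229.2 g
powdered sugar: 2 cup × 11/6 × 120 g/cup = 440.0 g
brown sugar: 4/3 cup × 11/6 × 220 g/cup ÷ 1000 g/kg ≈ 0.5 kg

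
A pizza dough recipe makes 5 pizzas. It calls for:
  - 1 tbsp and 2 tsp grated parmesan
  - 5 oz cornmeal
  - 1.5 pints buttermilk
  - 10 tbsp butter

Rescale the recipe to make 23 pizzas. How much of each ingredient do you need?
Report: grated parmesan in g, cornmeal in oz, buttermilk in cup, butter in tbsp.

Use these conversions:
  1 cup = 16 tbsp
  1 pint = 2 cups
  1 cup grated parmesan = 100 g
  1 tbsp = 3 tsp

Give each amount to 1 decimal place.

grated parmesan: 47.9 g; cornmeal: 23.0 oz; buttermilk: 13.8 cup; butter: 46.0 tbsp

Scaling factor: 23/5 = 4.6.
grated parmesan: (1 tbsp + 2 tsp = 5/3 tbsp) × 23/5 ÷ 16 tbsp/cup × 100 g/cup ≈ 47.9 g
cornmeal: 5 oz × 23/5 = 23.0 oz
buttermilk: 1.5 pint × 23/5 × 2 cup/pint = 13.8 cup
butter: 10 tbsp × 23/5 = 46.0 tbsp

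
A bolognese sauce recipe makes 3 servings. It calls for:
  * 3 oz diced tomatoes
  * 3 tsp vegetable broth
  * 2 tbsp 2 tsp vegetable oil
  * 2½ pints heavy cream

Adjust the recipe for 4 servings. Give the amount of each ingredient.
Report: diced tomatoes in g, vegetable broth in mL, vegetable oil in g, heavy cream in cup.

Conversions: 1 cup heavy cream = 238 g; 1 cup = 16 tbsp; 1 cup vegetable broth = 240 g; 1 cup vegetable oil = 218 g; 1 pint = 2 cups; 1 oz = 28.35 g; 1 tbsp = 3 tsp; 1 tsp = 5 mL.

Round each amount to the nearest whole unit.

diced tomatoes: 113 g; vegetable broth: 20 mL; vegetable oil: 48 g; heavy cream: 7 cup

Scaling factor: 4/3.
diced tomatoes: 3 oz × 4/3 × 28.35 g/oz ≈ 113 g
vegetable broth: 3 tsp × 4/3 × 5 mL/tsp = 20 mL
vegetable oil: (2 tbsp + 2 tsp = 8/3 tbsp) × 4/3 ÷ 16 tbsp/cup × 218 g/cup ≈ 48 g
heavy cream: 2.5 pint × 4/3 × 2 cup/pint ≈ 7 cup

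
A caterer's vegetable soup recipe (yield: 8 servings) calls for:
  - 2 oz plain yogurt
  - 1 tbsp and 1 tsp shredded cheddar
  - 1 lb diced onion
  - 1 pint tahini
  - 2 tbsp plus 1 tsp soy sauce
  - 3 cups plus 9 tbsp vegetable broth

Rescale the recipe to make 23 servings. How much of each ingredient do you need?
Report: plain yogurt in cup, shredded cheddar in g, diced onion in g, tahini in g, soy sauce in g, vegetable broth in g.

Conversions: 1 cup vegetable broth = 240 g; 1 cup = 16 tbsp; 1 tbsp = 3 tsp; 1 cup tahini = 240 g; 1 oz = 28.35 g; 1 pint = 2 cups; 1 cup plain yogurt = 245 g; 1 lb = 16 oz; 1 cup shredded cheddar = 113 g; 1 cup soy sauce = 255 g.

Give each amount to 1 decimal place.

Scaling factor: 23/8 = 2.875.
plain yogurt: 2 oz × 23/8 × 28.35 g/oz ÷ 245 g/cup ≈ 0.7 cup
shredded cheddar: (1 tbsp + 1 tsp = 4/3 tbsp) × 23/8 ÷ 16 tbsp/cup × 113 g/cup ≈ 27.1 g
diced onion: 1 lb × 23/8 × 16 oz/lb × 28.35 g/oz = 1304.1 g
tahini: 1 pint × 23/8 × 2 cup/pint × 240 g/cup = 1380.0 g
soy sauce: (2 tbsp + 1 tsp = 7/3 tbsp) × 23/8 ÷ 16 tbsp/cup × 255 g/cup ≈ 106.9 g
vegetable broth: (3 cup + 9 tbsp = 3.5625 cup) × 23/8 × 240 g/cup ≈ 2458.1 g

plain yogurt: 0.7 cup; shredded cheddar: 27.1 g; diced onion: 1304.1 g; tahini: 1380.0 g; soy sauce: 106.9 g; vegetable broth: 2458.1 g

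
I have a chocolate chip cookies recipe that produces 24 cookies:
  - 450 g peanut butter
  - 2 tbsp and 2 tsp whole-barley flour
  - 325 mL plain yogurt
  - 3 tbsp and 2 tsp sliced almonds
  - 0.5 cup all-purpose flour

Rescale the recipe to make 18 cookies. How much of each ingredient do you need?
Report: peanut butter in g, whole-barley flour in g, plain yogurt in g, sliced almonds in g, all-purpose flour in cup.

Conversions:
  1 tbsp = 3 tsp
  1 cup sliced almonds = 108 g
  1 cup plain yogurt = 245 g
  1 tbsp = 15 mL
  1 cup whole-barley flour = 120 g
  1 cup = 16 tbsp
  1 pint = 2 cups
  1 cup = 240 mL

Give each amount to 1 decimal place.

Scaling factor: 18/24 = 3/4 = 0.75.
peanut butter: 450 g × 3/4 = 337.5 g
whole-barley flour: (2 tbsp + 2 tsp = 8/3 tbsp) × 3/4 ÷ 16 tbsp/cup × 120 g/cup = 15.0 g
plain yogurt: 325 mL × 3/4 ÷ 240 mL/cup × 245 g/cup ≈ 248.8 g
sliced almonds: (3 tbsp + 2 tsp = 11/3 tbsp) × 3/4 ÷ 16 tbsp/cup × 108 g/cup ≈ 18.6 g
all-purpose flour: 0.5 cup × 3/4 ≈ 0.4 cup

peanut butter: 337.5 g; whole-barley flour: 15.0 g; plain yogurt: 248.8 g; sliced almonds: 18.6 g; all-purpose flour: 0.4 cup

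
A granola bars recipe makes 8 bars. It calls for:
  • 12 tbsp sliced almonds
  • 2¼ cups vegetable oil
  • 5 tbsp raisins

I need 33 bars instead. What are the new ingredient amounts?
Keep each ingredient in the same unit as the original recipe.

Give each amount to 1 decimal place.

sliced almonds: 49.5 tbsp; vegetable oil: 9.3 cup; raisins: 20.6 tbsp

Scaling factor: 33/8 = 4.125.
sliced almonds: 12 tbsp × 33/8 = 49.5 tbsp
vegetable oil: 2.25 cup × 33/8 ≈ 9.3 cup
raisins: 5 tbsp × 33/8 ≈ 20.6 tbsp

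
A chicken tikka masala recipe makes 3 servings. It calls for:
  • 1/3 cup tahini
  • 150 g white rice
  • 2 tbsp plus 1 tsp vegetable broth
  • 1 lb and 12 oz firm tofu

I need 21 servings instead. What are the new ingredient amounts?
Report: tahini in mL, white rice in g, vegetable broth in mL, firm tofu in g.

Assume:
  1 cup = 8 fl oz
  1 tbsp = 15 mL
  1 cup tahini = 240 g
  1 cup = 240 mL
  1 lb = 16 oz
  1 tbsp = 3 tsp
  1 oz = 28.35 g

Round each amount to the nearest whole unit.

tahini: 560 mL; white rice: 1050 g; vegetable broth: 245 mL; firm tofu: 5557 g

Scaling factor: 21/3 = 7.
tahini: 1/3 cup × 7 × 240 mL/cup = 560 mL
white rice: 150 g × 7 = 1050 g
vegetable broth: (2 tbsp + 1 tsp = 7/3 tbsp) × 7 × 15 mL/tbsp = 245 mL
firm tofu: (1 lb + 12 oz = 1.75 lb) × 7 × 16 oz/lb × 28.35 g/oz ≈ 5557 g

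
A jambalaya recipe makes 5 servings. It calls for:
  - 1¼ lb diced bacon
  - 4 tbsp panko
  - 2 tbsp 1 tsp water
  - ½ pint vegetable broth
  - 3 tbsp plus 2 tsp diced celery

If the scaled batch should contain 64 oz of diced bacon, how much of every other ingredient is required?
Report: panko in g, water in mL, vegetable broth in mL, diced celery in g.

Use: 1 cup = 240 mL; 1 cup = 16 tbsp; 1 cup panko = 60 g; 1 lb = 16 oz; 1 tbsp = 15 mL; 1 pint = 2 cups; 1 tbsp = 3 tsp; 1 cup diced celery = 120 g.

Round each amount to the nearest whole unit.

panko: 48 g; water: 112 mL; vegetable broth: 768 mL; diced celery: 88 g

The original recipe has 20 oz of diced bacon, so the scaling factor is 64 ÷ 20 = 16/5 = 3.2.
panko: 4 tbsp × 16/5 ÷ 16 tbsp/cup × 60 g/cup = 48 g
water: (2 tbsp + 1 tsp = 7/3 tbsp) × 16/5 × 15 mL/tbsp = 112 mL
vegetable broth: 0.5 pint × 16/5 × 2 cup/pint × 240 mL/cup = 768 mL
diced celery: (3 tbsp + 2 tsp = 11/3 tbsp) × 16/5 ÷ 16 tbsp/cup × 120 g/cup = 88 g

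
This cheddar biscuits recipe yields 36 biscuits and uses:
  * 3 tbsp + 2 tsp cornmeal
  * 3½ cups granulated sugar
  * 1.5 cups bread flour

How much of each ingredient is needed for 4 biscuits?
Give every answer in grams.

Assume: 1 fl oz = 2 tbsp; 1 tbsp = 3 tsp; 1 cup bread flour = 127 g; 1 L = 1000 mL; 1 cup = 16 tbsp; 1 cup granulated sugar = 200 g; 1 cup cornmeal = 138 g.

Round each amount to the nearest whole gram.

Scaling factor: 4/36 = 1/9.
cornmeal: (3 tbsp + 2 tsp = 11/3 tbsp) × 1/9 ÷ 16 tbsp/cup × 138 g/cup ≈ 4 g
granulated sugar: 3.5 cup × 1/9 × 200 g/cup ≈ 78 g
bread flour: 1.5 cup × 1/9 × 127 g/cup ≈ 21 g

cornmeal: 4 g; granulated sugar: 78 g; bread flour: 21 g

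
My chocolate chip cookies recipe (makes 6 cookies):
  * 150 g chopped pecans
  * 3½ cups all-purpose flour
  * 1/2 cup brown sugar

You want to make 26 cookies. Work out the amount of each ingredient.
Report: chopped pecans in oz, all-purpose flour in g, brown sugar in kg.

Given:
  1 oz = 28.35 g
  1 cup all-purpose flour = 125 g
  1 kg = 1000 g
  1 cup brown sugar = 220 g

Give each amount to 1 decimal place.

Scaling factor: 26/6 = 13/3.
chopped pecans: 150 g × 13/3 ÷ 28.35 g/oz ≈ 22.9 oz
all-purpose flour: 3.5 cup × 13/3 × 125 g/cup ≈ 1895.8 g
brown sugar: 0.5 cup × 13/3 × 220 g/cup ÷ 1000 g/kg ≈ 0.5 kg

chopped pecans: 22.9 oz; all-purpose flour: 1895.8 g; brown sugar: 0.5 kg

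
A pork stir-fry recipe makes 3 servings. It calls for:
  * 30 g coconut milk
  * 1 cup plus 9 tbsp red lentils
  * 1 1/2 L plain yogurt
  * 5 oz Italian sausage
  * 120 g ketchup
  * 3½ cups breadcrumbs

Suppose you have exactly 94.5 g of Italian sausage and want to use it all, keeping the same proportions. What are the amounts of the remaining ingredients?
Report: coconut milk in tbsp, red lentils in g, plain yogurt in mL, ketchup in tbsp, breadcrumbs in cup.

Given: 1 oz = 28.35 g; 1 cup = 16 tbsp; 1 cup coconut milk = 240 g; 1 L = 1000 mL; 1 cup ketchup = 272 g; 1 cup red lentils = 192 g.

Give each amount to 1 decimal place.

coconut milk: 1.3 tbsp; red lentils: 200.0 g; plain yogurt: 1000.0 mL; ketchup: 4.7 tbsp; breadcrumbs: 2.3 cup

The original recipe has 141.75 g of Italian sausage, so the scaling factor is 94.5 ÷ 141.75 = 2/3.
coconut milk: 30 g × 2/3 ÷ 240 g/cup × 16 tbsp/cup ≈ 1.3 tbsp
red lentils: (1 cup + 9 tbsp = 1.5625 cup) × 2/3 × 192 g/cup = 200.0 g
plain yogurt: 1.5 L × 2/3 × 1000 mL/L = 1000.0 mL
ketchup: 120 g × 2/3 ÷ 272 g/cup × 16 tbsp/cup ≈ 4.7 tbsp
breadcrumbs: 3.5 cup × 2/3 ≈ 2.3 cup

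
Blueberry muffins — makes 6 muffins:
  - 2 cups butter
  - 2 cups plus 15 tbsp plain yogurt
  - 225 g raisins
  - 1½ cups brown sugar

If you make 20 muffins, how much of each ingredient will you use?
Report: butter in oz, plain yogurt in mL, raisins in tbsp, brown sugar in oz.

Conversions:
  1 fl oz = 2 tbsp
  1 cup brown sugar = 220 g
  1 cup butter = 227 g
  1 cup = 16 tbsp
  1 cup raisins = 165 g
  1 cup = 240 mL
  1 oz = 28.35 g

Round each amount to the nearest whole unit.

butter: 53 oz; plain yogurt: 2350 mL; raisins: 73 tbsp; brown sugar: 39 oz

Scaling factor: 20/6 = 10/3.
butter: 2 cup × 10/3 × 227 g/cup ÷ 28.35 g/oz ≈ 53 oz
plain yogurt: (2 cup + 15 tbsp = 2.9375 cup) × 10/3 × 240 mL/cup = 2350 mL
raisins: 225 g × 10/3 ÷ 165 g/cup × 16 tbsp/cup ≈ 73 tbsp
brown sugar: 1.5 cup × 10/3 × 220 g/cup ÷ 28.35 g/oz ≈ 39 oz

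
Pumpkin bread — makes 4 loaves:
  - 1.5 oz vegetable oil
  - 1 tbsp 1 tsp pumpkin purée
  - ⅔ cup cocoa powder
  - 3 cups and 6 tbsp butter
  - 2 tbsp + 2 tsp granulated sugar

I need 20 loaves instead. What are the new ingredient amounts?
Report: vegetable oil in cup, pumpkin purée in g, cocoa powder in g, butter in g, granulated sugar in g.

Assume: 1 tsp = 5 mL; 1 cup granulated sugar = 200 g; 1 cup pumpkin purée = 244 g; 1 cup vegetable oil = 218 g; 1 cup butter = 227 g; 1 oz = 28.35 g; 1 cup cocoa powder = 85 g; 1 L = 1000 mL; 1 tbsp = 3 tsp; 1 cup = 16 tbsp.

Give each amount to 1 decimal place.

vegetable oil: 1.0 cup; pumpkin purée: 101.7 g; cocoa powder: 283.3 g; butter: 3830.6 g; granulated sugar: 166.7 g

Scaling factor: 20/4 = 5.
vegetable oil: 1.5 oz × 5 × 28.35 g/oz ÷ 218 g/cup ≈ 1.0 cup
pumpkin purée: (1 tbsp + 1 tsp = 4/3 tbsp) × 5 ÷ 16 tbsp/cup × 244 g/cup ≈ 101.7 g
cocoa powder: 2/3 cup × 5 × 85 g/cup ≈ 283.3 g
butter: (3 cup + 6 tbsp = 3.375 cup) × 5 × 227 g/cup ≈ 3830.6 g
granulated sugar: (2 tbsp + 2 tsp = 8/3 tbsp) × 5 ÷ 16 tbsp/cup × 200 g/cup ≈ 166.7 g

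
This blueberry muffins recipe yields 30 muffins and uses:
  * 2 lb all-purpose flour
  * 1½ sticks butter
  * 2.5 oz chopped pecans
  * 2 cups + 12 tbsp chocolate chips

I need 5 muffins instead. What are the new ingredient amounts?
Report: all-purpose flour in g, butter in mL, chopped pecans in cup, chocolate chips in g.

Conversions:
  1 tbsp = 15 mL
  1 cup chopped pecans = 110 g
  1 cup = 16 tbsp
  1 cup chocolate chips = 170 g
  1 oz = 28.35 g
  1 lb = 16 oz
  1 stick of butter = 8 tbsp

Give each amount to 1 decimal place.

all-purpose flour: 151.2 g; butter: 30.0 mL; chopped pecans: 0.1 cup; chocolate chips: 77.9 g

Scaling factor: 5/30 = 1/6.
all-purpose flour: 2 lb × 1/6 × 16 oz/lb × 28.35 g/oz = 151.2 g
butter: 1.5 stick × 1/6 × 8 tbsp/stick × 15 mL/tbsp = 30.0 mL
chopped pecans: 2.5 oz × 1/6 × 28.35 g/oz ÷ 110 g/cup ≈ 0.1 cup
chocolate chips: (2 cup + 12 tbsp = 2.75 cup) × 1/6 × 170 g/cup ≈ 77.9 g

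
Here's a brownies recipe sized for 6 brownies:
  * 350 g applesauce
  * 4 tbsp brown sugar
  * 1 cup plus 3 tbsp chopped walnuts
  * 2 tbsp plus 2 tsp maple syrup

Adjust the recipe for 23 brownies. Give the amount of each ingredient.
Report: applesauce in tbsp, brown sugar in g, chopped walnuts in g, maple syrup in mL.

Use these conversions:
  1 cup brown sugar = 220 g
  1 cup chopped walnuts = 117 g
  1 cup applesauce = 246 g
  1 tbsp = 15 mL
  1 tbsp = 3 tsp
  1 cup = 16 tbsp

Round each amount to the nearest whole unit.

applesauce: 87 tbsp; brown sugar: 211 g; chopped walnuts: 533 g; maple syrup: 153 mL

Scaling factor: 23/6.
applesauce: 350 g × 23/6 ÷ 246 g/cup × 16 tbsp/cup ≈ 87 tbsp
brown sugar: 4 tbsp × 23/6 ÷ 16 tbsp/cup × 220 g/cup ≈ 211 g
chopped walnuts: (1 cup + 3 tbsp = 1.1875 cup) × 23/6 × 117 g/cup ≈ 533 g
maple syrup: (2 tbsp + 2 tsp = 8/3 tbsp) × 23/6 × 15 mL/tbsp ≈ 153 mL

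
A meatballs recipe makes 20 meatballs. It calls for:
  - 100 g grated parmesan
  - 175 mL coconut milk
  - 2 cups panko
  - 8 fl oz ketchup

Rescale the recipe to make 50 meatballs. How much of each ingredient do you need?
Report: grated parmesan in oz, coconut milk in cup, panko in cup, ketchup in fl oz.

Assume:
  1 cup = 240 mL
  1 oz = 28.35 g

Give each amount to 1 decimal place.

grated parmesan: 8.8 oz; coconut milk: 1.8 cup; panko: 5.0 cup; ketchup: 20.0 fl oz

Scaling factor: 50/20 = 5/2 = 2.5.
grated parmesan: 100 g × 5/2 ÷ 28.35 g/oz ≈ 8.8 oz
coconut milk: 175 mL × 5/2 ÷ 240 mL/cup ≈ 1.8 cup
panko: 2 cup × 5/2 = 5.0 cup
ketchup: 8 fl oz × 5/2 = 20.0 fl oz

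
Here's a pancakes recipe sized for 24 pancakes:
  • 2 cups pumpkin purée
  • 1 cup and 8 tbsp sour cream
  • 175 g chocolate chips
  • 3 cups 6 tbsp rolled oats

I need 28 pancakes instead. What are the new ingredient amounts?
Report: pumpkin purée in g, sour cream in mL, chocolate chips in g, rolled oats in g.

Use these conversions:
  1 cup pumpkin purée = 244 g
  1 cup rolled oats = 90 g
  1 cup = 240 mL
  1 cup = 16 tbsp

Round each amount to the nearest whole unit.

pumpkin purée: 569 g; sour cream: 420 mL; chocolate chips: 204 g; rolled oats: 354 g

Scaling factor: 28/24 = 7/6.
pumpkin purée: 2 cup × 7/6 × 244 g/cup ≈ 569 g
sour cream: (1 cup + 8 tbsp = 1.5 cup) × 7/6 × 240 mL/cup = 420 mL
chocolate chips: 175 g × 7/6 ≈ 204 g
rolled oats: (3 cup + 6 tbsp = 3.375 cup) × 7/6 × 90 g/cup ≈ 354 g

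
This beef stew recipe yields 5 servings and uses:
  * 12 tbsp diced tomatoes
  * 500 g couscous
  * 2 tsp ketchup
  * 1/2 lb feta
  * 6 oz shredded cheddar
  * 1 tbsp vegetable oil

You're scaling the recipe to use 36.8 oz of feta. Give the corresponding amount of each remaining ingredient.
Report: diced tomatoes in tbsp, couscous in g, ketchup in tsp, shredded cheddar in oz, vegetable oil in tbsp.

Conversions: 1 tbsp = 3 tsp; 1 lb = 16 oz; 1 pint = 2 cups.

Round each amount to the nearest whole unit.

The original recipe has 8 oz of feta, so the scaling factor is 36.8 ÷ 8 = 23/5 = 4.6.
diced tomatoes: 12 tbsp × 23/5 ≈ 55 tbsp
couscous: 500 g × 23/5 = 2300 g
ketchup: 2 tsp × 23/5 ≈ 9 tsp
shredded cheddar: 6 oz × 23/5 ≈ 28 oz
vegetable oil: 1 tbsp × 23/5 ≈ 5 tbsp

diced tomatoes: 55 tbsp; couscous: 2300 g; ketchup: 9 tsp; shredded cheddar: 28 oz; vegetable oil: 5 tbsp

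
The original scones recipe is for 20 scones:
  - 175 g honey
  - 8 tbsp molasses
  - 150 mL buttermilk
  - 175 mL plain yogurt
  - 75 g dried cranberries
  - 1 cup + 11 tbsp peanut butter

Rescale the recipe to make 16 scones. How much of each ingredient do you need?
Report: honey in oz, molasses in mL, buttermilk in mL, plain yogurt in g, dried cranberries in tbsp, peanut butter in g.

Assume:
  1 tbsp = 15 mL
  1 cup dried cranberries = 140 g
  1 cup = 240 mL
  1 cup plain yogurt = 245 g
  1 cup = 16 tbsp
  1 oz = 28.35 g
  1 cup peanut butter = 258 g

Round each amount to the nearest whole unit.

Scaling factor: 16/20 = 4/5 = 0.8.
honey: 175 g × 4/5 ÷ 28.35 g/oz ≈ 5 oz
molasses: 8 tbsp × 4/5 × 15 mL/tbsp = 96 mL
buttermilk: 150 mL × 4/5 = 120 mL
plain yogurt: 175 mL × 4/5 ÷ 240 mL/cup × 245 g/cup ≈ 143 g
dried cranberries: 75 g × 4/5 ÷ 140 g/cup × 16 tbsp/cup ≈ 7 tbsp
peanut butter: (1 cup + 11 tbsp = 1.6875 cup) × 4/5 × 258 g/cup ≈ 348 g

honey: 5 oz; molasses: 96 mL; buttermilk: 120 mL; plain yogurt: 143 g; dried cranberries: 7 tbsp; peanut butter: 348 g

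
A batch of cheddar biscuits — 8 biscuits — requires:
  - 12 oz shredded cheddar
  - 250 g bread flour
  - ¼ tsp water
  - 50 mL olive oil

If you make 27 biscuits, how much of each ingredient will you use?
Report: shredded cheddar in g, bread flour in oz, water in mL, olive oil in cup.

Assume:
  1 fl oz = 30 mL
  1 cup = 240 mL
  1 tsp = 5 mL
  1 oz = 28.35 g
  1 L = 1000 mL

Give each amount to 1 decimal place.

Scaling factor: 27/8 = 3.375.
shredded cheddar: 12 oz × 27/8 × 28.35 g/oz ≈ 1148.2 g
bread flour: 250 g × 27/8 ÷ 28.35 g/oz ≈ 29.8 oz
water: 0.25 tsp × 27/8 × 5 mL/tsp ≈ 4.2 mL
olive oil: 50 mL × 27/8 ÷ 240 mL/cup ≈ 0.7 cup

shredded cheddar: 1148.2 g; bread flour: 29.8 oz; water: 4.2 mL; olive oil: 0.7 cup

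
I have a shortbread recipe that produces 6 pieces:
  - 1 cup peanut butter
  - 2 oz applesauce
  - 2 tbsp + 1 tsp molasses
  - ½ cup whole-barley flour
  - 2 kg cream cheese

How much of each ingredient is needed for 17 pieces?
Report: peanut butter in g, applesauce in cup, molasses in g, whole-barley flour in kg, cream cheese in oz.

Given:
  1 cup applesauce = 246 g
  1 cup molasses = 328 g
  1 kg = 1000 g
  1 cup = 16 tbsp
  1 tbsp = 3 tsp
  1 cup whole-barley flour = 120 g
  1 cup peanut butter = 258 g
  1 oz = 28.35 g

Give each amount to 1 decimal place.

Scaling factor: 17/6.
peanut butter: 1 cup × 17/6 × 258 g/cup = 731.0 g
applesauce: 2 oz × 17/6 × 28.35 g/oz ÷ 246 g/cup ≈ 0.7 cup
molasses: (2 tbsp + 1 tsp = 7/3 tbsp) × 17/6 ÷ 16 tbsp/cup × 328 g/cup ≈ 135.5 g
whole-barley flour: 0.5 cup × 17/6 × 120 g/cup ÷ 1000 g/kg ≈ 0.2 kg
cream cheese: 2 kg × 17/6 × 1000 g/kg ÷ 28.35 g/oz ≈ 199.9 oz

peanut butter: 731.0 g; applesauce: 0.7 cup; molasses: 135.5 g; whole-barley flour: 0.2 kg; cream cheese: 199.9 oz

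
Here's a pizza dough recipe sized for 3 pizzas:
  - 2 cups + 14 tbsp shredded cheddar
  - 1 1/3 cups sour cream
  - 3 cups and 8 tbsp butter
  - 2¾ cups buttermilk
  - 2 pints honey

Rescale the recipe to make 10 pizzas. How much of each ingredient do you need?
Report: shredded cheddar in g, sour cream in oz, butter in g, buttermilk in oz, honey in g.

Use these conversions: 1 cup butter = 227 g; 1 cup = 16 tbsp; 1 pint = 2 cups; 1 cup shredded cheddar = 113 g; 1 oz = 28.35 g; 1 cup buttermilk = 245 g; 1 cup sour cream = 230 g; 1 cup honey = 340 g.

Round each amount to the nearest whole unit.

Scaling factor: 10/3.
shredded cheddar: (2 cup + 14 tbsp = 2.875 cup) × 10/3 × 113 g/cup ≈ 1083 g
sour cream: 4/3 cup × 10/3 × 230 g/cup ÷ 28.35 g/oz ≈ 36 oz
butter: (3 cup + 8 tbsp = 3.5 cup) × 10/3 × 227 g/cup ≈ 2648 g
buttermilk: 2.75 cup × 10/3 × 245 g/cup ÷ 28.35 g/oz ≈ 79 oz
honey: 2 pint × 10/3 × 2 cup/pint × 340 g/cup ≈ 4533 g

shredded cheddar: 1083 g; sour cream: 36 oz; butter: 2648 g; buttermilk: 79 oz; honey: 4533 g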